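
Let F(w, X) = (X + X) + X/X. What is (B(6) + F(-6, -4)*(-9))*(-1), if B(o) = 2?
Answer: -65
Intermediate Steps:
F(w, X) = 1 + 2*X (F(w, X) = 2*X + 1 = 1 + 2*X)
(B(6) + F(-6, -4)*(-9))*(-1) = (2 + (1 + 2*(-4))*(-9))*(-1) = (2 + (1 - 8)*(-9))*(-1) = (2 - 7*(-9))*(-1) = (2 + 63)*(-1) = 65*(-1) = -65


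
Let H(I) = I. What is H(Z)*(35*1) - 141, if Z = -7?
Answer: -386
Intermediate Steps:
H(Z)*(35*1) - 141 = -245 - 141 = -386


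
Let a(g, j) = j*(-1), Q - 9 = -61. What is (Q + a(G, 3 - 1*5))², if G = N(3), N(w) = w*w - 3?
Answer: 2500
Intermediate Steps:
N(w) = -3 + w² (N(w) = w² - 3 = -3 + w²)
G = 6 (G = -3 + 3² = -3 + 9 = 6)
Q = -52 (Q = 9 - 61 = -52)
a(g, j) = -j
(Q + a(G, 3 - 1*5))² = (-52 - (3 - 1*5))² = (-52 - (3 - 5))² = (-52 - 1*(-2))² = (-52 + 2)² = (-50)² = 2500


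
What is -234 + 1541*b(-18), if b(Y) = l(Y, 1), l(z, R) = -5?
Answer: -7939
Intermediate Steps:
b(Y) = -5
-234 + 1541*b(-18) = -234 + 1541*(-5) = -234 - 7705 = -7939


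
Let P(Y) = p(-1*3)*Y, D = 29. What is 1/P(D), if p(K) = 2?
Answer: 1/58 ≈ 0.017241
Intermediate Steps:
P(Y) = 2*Y
1/P(D) = 1/(2*29) = 1/58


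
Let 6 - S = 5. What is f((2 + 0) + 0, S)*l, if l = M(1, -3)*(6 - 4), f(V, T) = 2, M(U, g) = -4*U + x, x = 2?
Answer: -8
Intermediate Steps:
S = 1 (S = 6 - 1*5 = 6 - 5 = 1)
M(U, g) = 2 - 4*U (M(U, g) = -4*U + 2 = 2 - 4*U)
l = -4 (l = (2 - 4*1)*(6 - 4) = (2 - 4)*2 = -2*2 = -4)
f((2 + 0) + 0, S)*l = 2*(-4) = -8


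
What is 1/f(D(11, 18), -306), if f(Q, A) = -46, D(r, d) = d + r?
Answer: -1/46 ≈ -0.021739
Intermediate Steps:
1/f(D(11, 18), -306) = 1/(-46) = -1/46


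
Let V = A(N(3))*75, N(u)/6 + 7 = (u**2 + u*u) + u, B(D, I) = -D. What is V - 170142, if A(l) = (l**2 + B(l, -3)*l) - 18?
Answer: -171492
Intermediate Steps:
N(u) = -42 + 6*u + 12*u**2 (N(u) = -42 + 6*((u**2 + u*u) + u) = -42 + 6*((u**2 + u**2) + u) = -42 + 6*(2*u**2 + u) = -42 + 6*(u + 2*u**2) = -42 + (6*u + 12*u**2) = -42 + 6*u + 12*u**2)
A(l) = -18 (A(l) = (l**2 + (-l)*l) - 18 = (l**2 - l**2) - 18 = 0 - 18 = -18)
V = -1350 (V = -18*75 = -1350)
V - 170142 = -1350 - 170142 = -171492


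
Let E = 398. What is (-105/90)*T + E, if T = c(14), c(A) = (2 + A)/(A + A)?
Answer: 1192/3 ≈ 397.33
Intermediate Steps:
c(A) = (2 + A)/(2*A) (c(A) = (2 + A)/((2*A)) = (2 + A)*(1/(2*A)) = (2 + A)/(2*A))
T = 4/7 (T = (½)*(2 + 14)/14 = (½)*(1/14)*16 = 4/7 ≈ 0.57143)
(-105/90)*T + E = -105/90*(4/7) + 398 = -105*1/90*(4/7) + 398 = -7/6*4/7 + 398 = -⅔ + 398 = 1192/3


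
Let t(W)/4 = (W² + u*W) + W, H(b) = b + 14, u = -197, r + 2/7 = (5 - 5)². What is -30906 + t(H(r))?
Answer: -2004378/49 ≈ -40906.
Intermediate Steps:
r = -2/7 (r = -2/7 + (5 - 5)² = -2/7 + 0² = -2/7 + 0 = -2/7 ≈ -0.28571)
H(b) = 14 + b
t(W) = -784*W + 4*W² (t(W) = 4*((W² - 197*W) + W) = 4*(W² - 196*W) = -784*W + 4*W²)
-30906 + t(H(r)) = -30906 + 4*(14 - 2/7)*(-196 + (14 - 2/7)) = -30906 + 4*(96/7)*(-196 + 96/7) = -30906 + 4*(96/7)*(-1276/7) = -30906 - 489984/49 = -2004378/49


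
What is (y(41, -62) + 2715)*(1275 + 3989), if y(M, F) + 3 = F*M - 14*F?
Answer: 5464032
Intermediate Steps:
y(M, F) = -3 - 14*F + F*M (y(M, F) = -3 + (F*M - 14*F) = -3 + (-14*F + F*M) = -3 - 14*F + F*M)
(y(41, -62) + 2715)*(1275 + 3989) = ((-3 - 14*(-62) - 62*41) + 2715)*(1275 + 3989) = ((-3 + 868 - 2542) + 2715)*5264 = (-1677 + 2715)*5264 = 1038*5264 = 5464032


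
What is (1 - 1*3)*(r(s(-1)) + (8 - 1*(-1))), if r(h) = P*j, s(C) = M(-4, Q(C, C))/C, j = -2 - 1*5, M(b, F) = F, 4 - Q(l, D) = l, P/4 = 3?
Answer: 150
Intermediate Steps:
P = 12 (P = 4*3 = 12)
Q(l, D) = 4 - l
j = -7 (j = -2 - 5 = -7)
s(C) = (4 - C)/C
r(h) = -84 (r(h) = 12*(-7) = -84)
(1 - 1*3)*(r(s(-1)) + (8 - 1*(-1))) = (1 - 1*3)*(-84 + (8 - 1*(-1))) = (1 - 3)*(-84 + (8 + 1)) = -2*(-84 + 9) = -2*(-75) = 150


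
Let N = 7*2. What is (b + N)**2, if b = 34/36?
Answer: 72361/324 ≈ 223.34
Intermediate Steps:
b = 17/18 (b = 34*(1/36) = 17/18 ≈ 0.94444)
N = 14
(b + N)**2 = (17/18 + 14)**2 = (269/18)**2 = 72361/324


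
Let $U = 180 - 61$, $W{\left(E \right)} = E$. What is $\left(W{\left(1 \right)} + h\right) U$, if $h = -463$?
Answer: $-54978$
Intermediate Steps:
$U = 119$ ($U = 180 - 61 = 119$)
$\left(W{\left(1 \right)} + h\right) U = \left(1 - 463\right) 119 = \left(-462\right) 119 = -54978$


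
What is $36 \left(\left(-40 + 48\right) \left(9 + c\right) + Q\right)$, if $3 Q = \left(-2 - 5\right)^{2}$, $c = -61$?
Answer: $-14388$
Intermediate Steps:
$Q = \frac{49}{3}$ ($Q = \frac{\left(-2 - 5\right)^{2}}{3} = \frac{\left(-7\right)^{2}}{3} = \frac{1}{3} \cdot 49 = \frac{49}{3} \approx 16.333$)
$36 \left(\left(-40 + 48\right) \left(9 + c\right) + Q\right) = 36 \left(\left(-40 + 48\right) \left(9 - 61\right) + \frac{49}{3}\right) = 36 \left(8 \left(-52\right) + \frac{49}{3}\right) = 36 \left(-416 + \frac{49}{3}\right) = 36 \left(- \frac{1199}{3}\right) = -14388$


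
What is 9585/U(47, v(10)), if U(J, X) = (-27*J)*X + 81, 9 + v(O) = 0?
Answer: ⅚ ≈ 0.83333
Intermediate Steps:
v(O) = -9 (v(O) = -9 + 0 = -9)
U(J, X) = 81 - 27*J*X (U(J, X) = -27*J*X + 81 = 81 - 27*J*X)
9585/U(47, v(10)) = 9585/(81 - 27*47*(-9)) = 9585/(81 + 11421) = 9585/11502 = 9585*(1/11502) = ⅚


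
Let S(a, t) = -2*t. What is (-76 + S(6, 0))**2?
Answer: 5776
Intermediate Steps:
(-76 + S(6, 0))**2 = (-76 - 2*0)**2 = (-76 + 0)**2 = (-76)**2 = 5776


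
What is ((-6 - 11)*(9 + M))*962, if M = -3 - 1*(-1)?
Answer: -114478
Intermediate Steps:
M = -2 (M = -3 + 1 = -2)
((-6 - 11)*(9 + M))*962 = ((-6 - 11)*(9 - 2))*962 = -17*7*962 = -119*962 = -114478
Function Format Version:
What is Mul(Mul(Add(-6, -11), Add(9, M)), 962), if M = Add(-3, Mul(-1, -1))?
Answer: -114478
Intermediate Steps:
M = -2 (M = Add(-3, 1) = -2)
Mul(Mul(Add(-6, -11), Add(9, M)), 962) = Mul(Mul(Add(-6, -11), Add(9, -2)), 962) = Mul(Mul(-17, 7), 962) = Mul(-119, 962) = -114478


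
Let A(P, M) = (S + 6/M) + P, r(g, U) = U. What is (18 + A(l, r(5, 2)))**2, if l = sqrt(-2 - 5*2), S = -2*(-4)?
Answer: 829 + 116*I*sqrt(3) ≈ 829.0 + 200.92*I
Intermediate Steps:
S = 8
l = 2*I*sqrt(3) (l = sqrt(-2 - 10) = sqrt(-12) = 2*I*sqrt(3) ≈ 3.4641*I)
A(P, M) = 8 + P + 6/M (A(P, M) = (8 + 6/M) + P = 8 + P + 6/M)
(18 + A(l, r(5, 2)))**2 = (18 + (8 + 2*I*sqrt(3) + 6/2))**2 = (18 + (8 + 2*I*sqrt(3) + 6*(1/2)))**2 = (18 + (8 + 2*I*sqrt(3) + 3))**2 = (18 + (11 + 2*I*sqrt(3)))**2 = (29 + 2*I*sqrt(3))**2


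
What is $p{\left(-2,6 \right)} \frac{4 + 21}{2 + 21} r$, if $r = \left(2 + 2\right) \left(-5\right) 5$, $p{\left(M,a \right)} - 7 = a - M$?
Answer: $- \frac{37500}{23} \approx -1630.4$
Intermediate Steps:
$p{\left(M,a \right)} = 7 + a - M$ ($p{\left(M,a \right)} = 7 - \left(M - a\right) = 7 + a - M$)
$r = -100$ ($r = 4 \left(-5\right) 5 = \left(-20\right) 5 = -100$)
$p{\left(-2,6 \right)} \frac{4 + 21}{2 + 21} r = \left(7 + 6 - -2\right) \frac{4 + 21}{2 + 21} \left(-100\right) = \left(7 + 6 + 2\right) \frac{25}{23} \left(-100\right) = 15 \cdot 25 \cdot \frac{1}{23} \left(-100\right) = 15 \cdot \frac{25}{23} \left(-100\right) = \frac{375}{23} \left(-100\right) = - \frac{37500}{23}$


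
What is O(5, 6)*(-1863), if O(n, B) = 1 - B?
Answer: 9315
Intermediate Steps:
O(5, 6)*(-1863) = (1 - 1*6)*(-1863) = (1 - 6)*(-1863) = -5*(-1863) = 9315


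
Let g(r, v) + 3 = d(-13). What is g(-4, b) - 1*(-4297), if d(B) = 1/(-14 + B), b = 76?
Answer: 115937/27 ≈ 4294.0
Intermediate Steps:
g(r, v) = -82/27 (g(r, v) = -3 + 1/(-14 - 13) = -3 + 1/(-27) = -3 - 1/27 = -82/27)
g(-4, b) - 1*(-4297) = -82/27 - 1*(-4297) = -82/27 + 4297 = 115937/27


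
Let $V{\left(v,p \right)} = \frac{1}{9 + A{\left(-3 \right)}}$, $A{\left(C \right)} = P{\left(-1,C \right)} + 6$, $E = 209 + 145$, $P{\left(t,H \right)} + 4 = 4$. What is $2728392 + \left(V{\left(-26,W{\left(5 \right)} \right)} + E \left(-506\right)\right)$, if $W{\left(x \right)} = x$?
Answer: $\frac{38239021}{15} \approx 2.5493 \cdot 10^{6}$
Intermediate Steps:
$P{\left(t,H \right)} = 0$ ($P{\left(t,H \right)} = -4 + 4 = 0$)
$E = 354$
$A{\left(C \right)} = 6$ ($A{\left(C \right)} = 0 + 6 = 6$)
$V{\left(v,p \right)} = \frac{1}{15}$ ($V{\left(v,p \right)} = \frac{1}{9 + 6} = \frac{1}{15}$)
$2728392 + \left(V{\left(-26,W{\left(5 \right)} \right)} + E \left(-506\right)\right) = 2728392 + \left(\frac{1}{15} + 354 \left(-506\right)\right) = 2728392 + \left(\frac{1}{15} - 179124\right) = 2728392 - \frac{2686859}{15} = \frac{38239021}{15}$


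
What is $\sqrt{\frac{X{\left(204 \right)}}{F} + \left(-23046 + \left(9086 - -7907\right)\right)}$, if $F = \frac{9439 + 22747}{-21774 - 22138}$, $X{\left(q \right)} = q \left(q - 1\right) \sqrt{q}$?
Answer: $\frac{\sqrt{-264401093 - 4935884448 \sqrt{51}}}{209} \approx 901.68 i$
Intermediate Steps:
$X{\left(q \right)} = q^{\frac{3}{2}} \left(-1 + q\right)$ ($X{\left(q \right)} = q \left(-1 + q\right) \sqrt{q} = q^{\frac{3}{2}} \left(-1 + q\right)$)
$F = - \frac{1463}{1996}$ ($F = \frac{32186}{-43912} = 32186 \left(- \frac{1}{43912}\right) = - \frac{1463}{1996} \approx -0.73297$)
$\sqrt{\frac{X{\left(204 \right)}}{F} + \left(-23046 + \left(9086 - -7907\right)\right)} = \sqrt{\frac{204^{\frac{3}{2}} \left(-1 + 204\right)}{- \frac{1463}{1996}} + \left(-23046 + \left(9086 - -7907\right)\right)} = \sqrt{408 \sqrt{51} \cdot 203 \left(- \frac{1996}{1463}\right) + \left(-23046 + \left(9086 + 7907\right)\right)} = \sqrt{82824 \sqrt{51} \left(- \frac{1996}{1463}\right) + \left(-23046 + 16993\right)} = \sqrt{- \frac{23616672 \sqrt{51}}{209} - 6053} = \sqrt{-6053 - \frac{23616672 \sqrt{51}}{209}}$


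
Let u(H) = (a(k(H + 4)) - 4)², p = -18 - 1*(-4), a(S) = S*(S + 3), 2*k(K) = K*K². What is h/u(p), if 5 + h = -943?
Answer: -79/5145855168 ≈ -1.5352e-8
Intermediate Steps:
h = -948 (h = -5 - 943 = -948)
k(K) = K³/2 (k(K) = (K*K²)/2 = K³/2)
a(S) = S*(3 + S)
p = -14 (p = -18 + 4 = -14)
u(H) = (-4 + (4 + H)³*(3 + (4 + H)³/2)/2)² (u(H) = (((H + 4)³/2)*(3 + (H + 4)³/2) - 4)² = (((4 + H)³/2)*(3 + (4 + H)³/2) - 4)² = ((4 + H)³*(3 + (4 + H)³/2)/2 - 4)² = (-4 + (4 + H)³*(3 + (4 + H)³/2)/2)²)
h/u(p) = -948*16/(-16 + (4 - 14)³*(6 + (4 - 14)³))² = -948*16/(-16 + (-10)³*(6 + (-10)³))² = -948*16/(-16 - 1000*(6 - 1000))² = -948*16/(-16 - 1000*(-994))² = -948*16/(-16 + 994000)² = -948/((1/16)*993984²) = -948/((1/16)*988004192256) = -948/61750262016 = -948*1/61750262016 = -79/5145855168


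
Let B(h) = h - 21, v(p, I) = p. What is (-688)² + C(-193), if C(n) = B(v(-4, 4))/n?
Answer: 91355417/193 ≈ 4.7334e+5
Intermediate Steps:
B(h) = -21 + h
C(n) = -25/n (C(n) = (-21 - 4)/n = -25/n)
(-688)² + C(-193) = (-688)² - 25/(-193) = 473344 - 25*(-1/193) = 473344 + 25/193 = 91355417/193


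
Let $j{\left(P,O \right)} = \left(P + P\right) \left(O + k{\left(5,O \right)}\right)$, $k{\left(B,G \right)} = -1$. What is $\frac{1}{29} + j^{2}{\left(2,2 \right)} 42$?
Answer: $\frac{19489}{29} \approx 672.03$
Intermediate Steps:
$j{\left(P,O \right)} = 2 P \left(-1 + O\right)$ ($j{\left(P,O \right)} = \left(P + P\right) \left(O - 1\right) = 2 P \left(-1 + O\right)$)
$\frac{1}{29} + j^{2}{\left(2,2 \right)} 42 = \frac{1}{29} + \left(2 \cdot 2 \left(-1 + 2\right)\right)^{2} \cdot 42 = \frac{1}{29} + \left(2 \cdot 2 \cdot 1\right)^{2} \cdot 42 = \frac{1}{29} + 4^{2} \cdot 42 = \frac{1}{29} + 16 \cdot 42 = \frac{1}{29} + 672 = \frac{19489}{29}$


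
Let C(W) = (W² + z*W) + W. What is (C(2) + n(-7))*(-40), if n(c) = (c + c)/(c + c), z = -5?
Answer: 120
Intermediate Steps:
C(W) = W² - 4*W (C(W) = (W² - 5*W) + W = W² - 4*W)
n(c) = 1 (n(c) = (2*c)/((2*c)) = (2*c)*(1/(2*c)) = 1)
(C(2) + n(-7))*(-40) = (2*(-4 + 2) + 1)*(-40) = (2*(-2) + 1)*(-40) = (-4 + 1)*(-40) = -3*(-40) = 120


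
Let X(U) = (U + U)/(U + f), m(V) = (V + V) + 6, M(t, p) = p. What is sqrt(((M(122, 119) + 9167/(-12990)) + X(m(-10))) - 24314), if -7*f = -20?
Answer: I*sqrt(76657682411830)/56290 ≈ 155.54*I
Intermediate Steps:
f = 20/7 (f = -1/7*(-20) = 20/7 ≈ 2.8571)
m(V) = 6 + 2*V (m(V) = 2*V + 6 = 6 + 2*V)
X(U) = 2*U/(20/7 + U) (X(U) = (U + U)/(U + 20/7) = (2*U)/(20/7 + U) = 2*U/(20/7 + U))
sqrt(((M(122, 119) + 9167/(-12990)) + X(m(-10))) - 24314) = sqrt(((119 + 9167/(-12990)) + 14*(6 + 2*(-10))/(20 + 7*(6 + 2*(-10)))) - 24314) = sqrt(((119 + 9167*(-1/12990)) + 14*(6 - 20)/(20 + 7*(6 - 20))) - 24314) = sqrt(((119 - 9167/12990) + 14*(-14)/(20 + 7*(-14))) - 24314) = sqrt((1536643/12990 + 14*(-14)/(20 - 98)) - 24314) = sqrt((1536643/12990 + 14*(-14)/(-78)) - 24314) = sqrt((1536643/12990 + 14*(-14)*(-1/78)) - 24314) = sqrt((1536643/12990 + 98/39) - 24314) = sqrt(6800233/56290 - 24314) = sqrt(-1361834827/56290) = I*sqrt(76657682411830)/56290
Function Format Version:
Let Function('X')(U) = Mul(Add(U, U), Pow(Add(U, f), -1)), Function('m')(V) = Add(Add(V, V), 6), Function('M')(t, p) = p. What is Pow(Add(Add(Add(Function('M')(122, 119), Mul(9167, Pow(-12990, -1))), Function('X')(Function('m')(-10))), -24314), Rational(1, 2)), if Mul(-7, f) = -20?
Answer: Mul(Rational(1, 56290), I, Pow(76657682411830, Rational(1, 2))) ≈ Mul(155.54, I)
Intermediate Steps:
f = Rational(20, 7) (f = Mul(Rational(-1, 7), -20) = Rational(20, 7) ≈ 2.8571)
Function('m')(V) = Add(6, Mul(2, V)) (Function('m')(V) = Add(Mul(2, V), 6) = Add(6, Mul(2, V)))
Function('X')(U) = Mul(2, U, Pow(Add(Rational(20, 7), U), -1)) (Function('X')(U) = Mul(Add(U, U), Pow(Add(U, Rational(20, 7)), -1)) = Mul(Mul(2, U), Pow(Add(Rational(20, 7), U), -1)) = Mul(2, U, Pow(Add(Rational(20, 7), U), -1)))
Pow(Add(Add(Add(Function('M')(122, 119), Mul(9167, Pow(-12990, -1))), Function('X')(Function('m')(-10))), -24314), Rational(1, 2)) = Pow(Add(Add(Add(119, Mul(9167, Pow(-12990, -1))), Mul(14, Add(6, Mul(2, -10)), Pow(Add(20, Mul(7, Add(6, Mul(2, -10)))), -1))), -24314), Rational(1, 2)) = Pow(Add(Add(Add(119, Mul(9167, Rational(-1, 12990))), Mul(14, Add(6, -20), Pow(Add(20, Mul(7, Add(6, -20))), -1))), -24314), Rational(1, 2)) = Pow(Add(Add(Add(119, Rational(-9167, 12990)), Mul(14, -14, Pow(Add(20, Mul(7, -14)), -1))), -24314), Rational(1, 2)) = Pow(Add(Add(Rational(1536643, 12990), Mul(14, -14, Pow(Add(20, -98), -1))), -24314), Rational(1, 2)) = Pow(Add(Add(Rational(1536643, 12990), Mul(14, -14, Pow(-78, -1))), -24314), Rational(1, 2)) = Pow(Add(Add(Rational(1536643, 12990), Mul(14, -14, Rational(-1, 78))), -24314), Rational(1, 2)) = Pow(Add(Add(Rational(1536643, 12990), Rational(98, 39)), -24314), Rational(1, 2)) = Pow(Add(Rational(6800233, 56290), -24314), Rational(1, 2)) = Pow(Rational(-1361834827, 56290), Rational(1, 2)) = Mul(Rational(1, 56290), I, Pow(76657682411830, Rational(1, 2)))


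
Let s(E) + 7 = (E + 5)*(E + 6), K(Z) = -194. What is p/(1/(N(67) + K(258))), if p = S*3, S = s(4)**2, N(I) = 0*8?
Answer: -4009398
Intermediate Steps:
s(E) = -7 + (5 + E)*(6 + E) (s(E) = -7 + (E + 5)*(E + 6) = -7 + (5 + E)*(6 + E))
N(I) = 0
S = 6889 (S = (23 + 4**2 + 11*4)**2 = (23 + 16 + 44)**2 = 83**2 = 6889)
p = 20667 (p = 6889*3 = 20667)
p/(1/(N(67) + K(258))) = 20667/(1/(0 - 194)) = 20667/(1/(-194)) = 20667/(-1/194) = 20667*(-194) = -4009398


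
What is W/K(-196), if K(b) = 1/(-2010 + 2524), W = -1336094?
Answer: -686752316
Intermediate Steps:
K(b) = 1/514
W/K(-196) = -1336094/1/514 = -1336094*514 = -686752316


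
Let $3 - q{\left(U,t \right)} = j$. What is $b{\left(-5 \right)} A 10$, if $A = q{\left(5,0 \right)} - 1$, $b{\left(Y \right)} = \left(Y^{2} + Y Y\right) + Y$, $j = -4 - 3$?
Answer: $4050$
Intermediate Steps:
$j = -7$
$q{\left(U,t \right)} = 10$ ($q{\left(U,t \right)} = 3 - -7 = 3 + 7 = 10$)
$b{\left(Y \right)} = Y + 2 Y^{2}$ ($b{\left(Y \right)} = \left(Y^{2} + Y^{2}\right) + Y = 2 Y^{2} + Y = Y + 2 Y^{2}$)
$A = 9$ ($A = 10 - 1 = 9$)
$b{\left(-5 \right)} A 10 = - 5 \left(1 + 2 \left(-5\right)\right) 9 \cdot 10 = - 5 \left(1 - 10\right) 9 \cdot 10 = \left(-5\right) \left(-9\right) 9 \cdot 10 = 45 \cdot 9 \cdot 10 = 405 \cdot 10 = 4050$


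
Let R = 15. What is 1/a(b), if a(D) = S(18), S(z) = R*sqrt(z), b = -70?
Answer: sqrt(2)/90 ≈ 0.015713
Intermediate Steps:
S(z) = 15*sqrt(z)
a(D) = 45*sqrt(2) (a(D) = 15*sqrt(18) = 15*(3*sqrt(2)) = 45*sqrt(2))
1/a(b) = 1/(45*sqrt(2)) = sqrt(2)/90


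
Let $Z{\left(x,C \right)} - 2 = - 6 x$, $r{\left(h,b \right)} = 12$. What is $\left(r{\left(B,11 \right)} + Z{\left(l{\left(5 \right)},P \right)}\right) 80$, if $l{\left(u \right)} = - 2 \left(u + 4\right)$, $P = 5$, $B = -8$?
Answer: $9760$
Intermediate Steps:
$l{\left(u \right)} = -8 - 2 u$ ($l{\left(u \right)} = - 2 \left(4 + u\right) = -8 - 2 u$)
$Z{\left(x,C \right)} = 2 - 6 x$
$\left(r{\left(B,11 \right)} + Z{\left(l{\left(5 \right)},P \right)}\right) 80 = \left(12 - \left(-2 + 6 \left(-8 - 10\right)\right)\right) 80 = \left(12 + \left(2 - -108\right)\right) 80 = \left(12 + \left(2 + 108\right)\right) 80 = \left(12 + 110\right) 80 = 122 \cdot 80 = 9760$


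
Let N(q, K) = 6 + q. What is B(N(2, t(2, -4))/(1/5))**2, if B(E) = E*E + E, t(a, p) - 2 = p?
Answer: 2689600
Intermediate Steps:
t(a, p) = 2 + p
B(E) = E + E**2 (B(E) = E**2 + E = E + E**2)
B(N(2, t(2, -4))/(1/5))**2 = (((6 + 2)/(1/5))*(1 + (6 + 2)/(1/5)))**2 = ((8/(1/5))*(1 + 8/(1/5)))**2 = ((8*5)*(1 + 8*5))**2 = (40*(1 + 40))**2 = (40*41)**2 = 1640**2 = 2689600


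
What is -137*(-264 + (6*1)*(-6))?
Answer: 41100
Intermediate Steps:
-137*(-264 + (6*1)*(-6)) = -137*(-264 + 6*(-6)) = -137*(-264 - 36) = -137*(-300) = 41100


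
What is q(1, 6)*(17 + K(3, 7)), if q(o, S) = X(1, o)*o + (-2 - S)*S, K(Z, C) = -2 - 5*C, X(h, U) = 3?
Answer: 900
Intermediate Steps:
q(o, S) = 3*o + S*(-2 - S) (q(o, S) = 3*o + (-2 - S)*S = 3*o + S*(-2 - S))
q(1, 6)*(17 + K(3, 7)) = (-1*6**2 - 2*6 + 3*1)*(17 + (-2 - 5*7)) = (-1*36 - 12 + 3)*(17 + (-2 - 35)) = (-36 - 12 + 3)*(17 - 37) = -45*(-20) = 900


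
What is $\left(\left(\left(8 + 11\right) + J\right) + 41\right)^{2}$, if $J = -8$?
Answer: $2704$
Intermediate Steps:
$\left(\left(\left(8 + 11\right) + J\right) + 41\right)^{2} = \left(\left(\left(8 + 11\right) - 8\right) + 41\right)^{2} = \left(\left(19 - 8\right) + 41\right)^{2} = \left(11 + 41\right)^{2} = 52^{2} = 2704$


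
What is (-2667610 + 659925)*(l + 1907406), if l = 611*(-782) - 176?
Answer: -2869841154180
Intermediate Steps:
l = -477978 (l = -477802 - 176 = -477978)
(-2667610 + 659925)*(l + 1907406) = (-2667610 + 659925)*(-477978 + 1907406) = -2007685*1429428 = -2869841154180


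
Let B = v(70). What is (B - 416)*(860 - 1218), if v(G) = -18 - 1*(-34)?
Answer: 143200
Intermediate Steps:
v(G) = 16 (v(G) = -18 + 34 = 16)
B = 16
(B - 416)*(860 - 1218) = (16 - 416)*(860 - 1218) = -400*(-358) = 143200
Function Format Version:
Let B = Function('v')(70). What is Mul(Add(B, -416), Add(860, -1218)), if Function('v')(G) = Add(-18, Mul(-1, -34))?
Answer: 143200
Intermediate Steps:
Function('v')(G) = 16 (Function('v')(G) = Add(-18, 34) = 16)
B = 16
Mul(Add(B, -416), Add(860, -1218)) = Mul(Add(16, -416), Add(860, -1218)) = Mul(-400, -358) = 143200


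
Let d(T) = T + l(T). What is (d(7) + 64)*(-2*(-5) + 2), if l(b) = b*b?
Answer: 1440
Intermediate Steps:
l(b) = b²
d(T) = T + T²
(d(7) + 64)*(-2*(-5) + 2) = (7*(1 + 7) + 64)*(-2*(-5) + 2) = (7*8 + 64)*(10 + 2) = (56 + 64)*12 = 120*12 = 1440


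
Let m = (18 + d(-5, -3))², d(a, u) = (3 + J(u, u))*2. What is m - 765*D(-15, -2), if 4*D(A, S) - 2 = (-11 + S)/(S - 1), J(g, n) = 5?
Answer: -221/4 ≈ -55.250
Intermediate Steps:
d(a, u) = 16 (d(a, u) = (3 + 5)*2 = 8*2 = 16)
D(A, S) = ½ + (-11 + S)/(4*(-1 + S)) (D(A, S) = ½ + ((-11 + S)/(S - 1))/4 = ½ + ((-11 + S)/(-1 + S))/4 = ½ + (-11 + S)/(4*(-1 + S)))
m = 1156 (m = (18 + 16)² = 34² = 1156)
m - 765*D(-15, -2) = 1156 - 765*(-13 + 3*(-2))/(4*(-1 - 2)) = 1156 - 765*(-13 - 6)/(4*(-3)) = 1156 - 765*(-1)*(-19)/(4*3) = 1156 - 765*19/12 = 1156 - 4845/4 = -221/4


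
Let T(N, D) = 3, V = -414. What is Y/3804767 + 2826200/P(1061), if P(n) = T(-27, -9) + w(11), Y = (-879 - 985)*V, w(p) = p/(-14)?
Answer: 150542478858176/117947777 ≈ 1.2763e+6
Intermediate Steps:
w(p) = -p/14 (w(p) = p*(-1/14) = -p/14)
Y = 771696 (Y = (-879 - 985)*(-414) = -1864*(-414) = 771696)
P(n) = 31/14 (P(n) = 3 - 1/14*11 = 3 - 11/14 = 31/14)
Y/3804767 + 2826200/P(1061) = 771696/3804767 + 2826200/(31/14) = 771696*(1/3804767) + 2826200*(14/31) = 771696/3804767 + 39566800/31 = 150542478858176/117947777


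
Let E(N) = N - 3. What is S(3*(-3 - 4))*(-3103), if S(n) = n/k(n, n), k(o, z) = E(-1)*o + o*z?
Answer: 3103/25 ≈ 124.12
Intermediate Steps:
E(N) = -3 + N
k(o, z) = -4*o + o*z (k(o, z) = (-3 - 1)*o + o*z = -4*o + o*z)
S(n) = 1/(-4 + n) (S(n) = n/((n*(-4 + n))) = n*(1/(n*(-4 + n))) = 1/(-4 + n))
S(3*(-3 - 4))*(-3103) = -3103/(-4 + 3*(-3 - 4)) = -3103/(-4 + 3*(-7)) = -3103/(-4 - 21) = -3103/(-25) = -1/25*(-3103) = 3103/25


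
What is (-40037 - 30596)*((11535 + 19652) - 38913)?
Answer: 545710558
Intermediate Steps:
(-40037 - 30596)*((11535 + 19652) - 38913) = -70633*(31187 - 38913) = -70633*(-7726) = 545710558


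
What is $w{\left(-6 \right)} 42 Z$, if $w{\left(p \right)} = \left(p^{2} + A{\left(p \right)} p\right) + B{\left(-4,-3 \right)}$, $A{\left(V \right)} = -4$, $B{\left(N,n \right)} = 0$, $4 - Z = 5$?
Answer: $-2520$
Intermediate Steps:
$Z = -1$ ($Z = 4 - 5 = -1$)
$w{\left(p \right)} = p^{2} - 4 p$ ($w{\left(p \right)} = \left(p^{2} - 4 p\right) + 0 = p^{2} - 4 p$)
$w{\left(-6 \right)} 42 Z = - 6 \left(-4 - 6\right) 42 \left(-1\right) = \left(-6\right) \left(-10\right) 42 \left(-1\right) = 60 \cdot 42 \left(-1\right) = 2520 \left(-1\right) = -2520$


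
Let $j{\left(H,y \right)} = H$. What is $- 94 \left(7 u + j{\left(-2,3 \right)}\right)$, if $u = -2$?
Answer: $1504$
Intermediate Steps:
$- 94 \left(7 u + j{\left(-2,3 \right)}\right) = - 94 \left(7 \left(-2\right) - 2\right) = - 94 \left(-14 - 2\right) = \left(-94\right) \left(-16\right) = 1504$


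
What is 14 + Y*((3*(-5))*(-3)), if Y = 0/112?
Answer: 14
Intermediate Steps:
Y = 0 (Y = 0*(1/112) = 0)
14 + Y*((3*(-5))*(-3)) = 14 + 0*((3*(-5))*(-3)) = 14 + 0*(-15*(-3)) = 14 + 0*45 = 14 + 0 = 14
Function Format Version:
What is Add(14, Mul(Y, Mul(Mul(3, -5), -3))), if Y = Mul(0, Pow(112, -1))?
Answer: 14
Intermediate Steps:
Y = 0 (Y = Mul(0, Rational(1, 112)) = 0)
Add(14, Mul(Y, Mul(Mul(3, -5), -3))) = Add(14, Mul(0, Mul(Mul(3, -5), -3))) = Add(14, Mul(0, Mul(-15, -3))) = Add(14, Mul(0, 45)) = Add(14, 0) = 14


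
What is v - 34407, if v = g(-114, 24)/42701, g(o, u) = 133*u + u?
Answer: -1469210091/42701 ≈ -34407.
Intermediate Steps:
g(o, u) = 134*u
v = 3216/42701 (v = (134*24)/42701 = 3216*(1/42701) = 3216/42701 ≈ 0.075314)
v - 34407 = 3216/42701 - 34407 = -1469210091/42701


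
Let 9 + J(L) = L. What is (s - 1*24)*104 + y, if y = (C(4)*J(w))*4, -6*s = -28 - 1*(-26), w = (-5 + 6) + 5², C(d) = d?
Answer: -6568/3 ≈ -2189.3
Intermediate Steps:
w = 26 (w = 1 + 25 = 26)
J(L) = -9 + L
s = ⅓ (s = -(-28 - 1*(-26))/6 = -(-28 + 26)/6 = -⅙*(-2) = ⅓ ≈ 0.33333)
y = 272 (y = (4*(-9 + 26))*4 = (4*17)*4 = 68*4 = 272)
(s - 1*24)*104 + y = (⅓ - 1*24)*104 + 272 = (⅓ - 24)*104 + 272 = -71/3*104 + 272 = -7384/3 + 272 = -6568/3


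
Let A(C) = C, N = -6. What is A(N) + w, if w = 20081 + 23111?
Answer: 43186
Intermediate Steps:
w = 43192
A(N) + w = -6 + 43192 = 43186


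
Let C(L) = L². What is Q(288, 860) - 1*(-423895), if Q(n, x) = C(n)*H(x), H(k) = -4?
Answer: 92119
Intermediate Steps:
Q(n, x) = -4*n² (Q(n, x) = n²*(-4) = -4*n²)
Q(288, 860) - 1*(-423895) = -4*288² - 1*(-423895) = -4*82944 + 423895 = -331776 + 423895 = 92119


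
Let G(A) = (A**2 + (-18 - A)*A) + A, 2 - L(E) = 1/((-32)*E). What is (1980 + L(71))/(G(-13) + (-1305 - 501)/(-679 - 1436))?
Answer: 3174689025/355356704 ≈ 8.9338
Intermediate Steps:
L(E) = 2 + 1/(32*E) (L(E) = 2 - 1/((-32)*E) = 2 - (-1)/(32*E) = 2 + 1/(32*E))
G(A) = A + A**2 + A*(-18 - A) (G(A) = (A**2 + A*(-18 - A)) + A = A + A**2 + A*(-18 - A))
(1980 + L(71))/(G(-13) + (-1305 - 501)/(-679 - 1436)) = (1980 + (2 + (1/32)/71))/(-17*(-13) + (-1305 - 501)/(-679 - 1436)) = (1980 + (2 + (1/32)*(1/71)))/(221 - 1806/(-2115)) = (1980 + (2 + 1/2272))/(221 - 1806*(-1/2115)) = (1980 + 4545/2272)/(221 + 602/705) = 4503105/(2272*(156407/705)) = (4503105/2272)*(705/156407) = 3174689025/355356704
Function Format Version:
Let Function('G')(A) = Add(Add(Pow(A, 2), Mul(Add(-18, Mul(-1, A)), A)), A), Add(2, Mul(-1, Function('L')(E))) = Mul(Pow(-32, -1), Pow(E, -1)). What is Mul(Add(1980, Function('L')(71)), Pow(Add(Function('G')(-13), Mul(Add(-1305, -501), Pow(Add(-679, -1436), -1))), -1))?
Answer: Rational(3174689025, 355356704) ≈ 8.9338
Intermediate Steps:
Function('L')(E) = Add(2, Mul(Rational(1, 32), Pow(E, -1))) (Function('L')(E) = Add(2, Mul(-1, Mul(Pow(-32, -1), Pow(E, -1)))) = Add(2, Mul(-1, Mul(Rational(-1, 32), Pow(E, -1)))) = Add(2, Mul(Rational(1, 32), Pow(E, -1))))
Function('G')(A) = Add(A, Pow(A, 2), Mul(A, Add(-18, Mul(-1, A)))) (Function('G')(A) = Add(Add(Pow(A, 2), Mul(A, Add(-18, Mul(-1, A)))), A) = Add(A, Pow(A, 2), Mul(A, Add(-18, Mul(-1, A)))))
Mul(Add(1980, Function('L')(71)), Pow(Add(Function('G')(-13), Mul(Add(-1305, -501), Pow(Add(-679, -1436), -1))), -1)) = Mul(Add(1980, Add(2, Mul(Rational(1, 32), Pow(71, -1)))), Pow(Add(Mul(-17, -13), Mul(Add(-1305, -501), Pow(Add(-679, -1436), -1))), -1)) = Mul(Add(1980, Add(2, Mul(Rational(1, 32), Rational(1, 71)))), Pow(Add(221, Mul(-1806, Pow(-2115, -1))), -1)) = Mul(Add(1980, Add(2, Rational(1, 2272))), Pow(Add(221, Mul(-1806, Rational(-1, 2115))), -1)) = Mul(Add(1980, Rational(4545, 2272)), Pow(Add(221, Rational(602, 705)), -1)) = Mul(Rational(4503105, 2272), Pow(Rational(156407, 705), -1)) = Mul(Rational(4503105, 2272), Rational(705, 156407)) = Rational(3174689025, 355356704)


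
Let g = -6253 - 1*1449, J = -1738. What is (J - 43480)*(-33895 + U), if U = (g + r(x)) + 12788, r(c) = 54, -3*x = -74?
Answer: 1300243590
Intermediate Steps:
x = 74/3 (x = -⅓*(-74) = 74/3 ≈ 24.667)
g = -7702 (g = -6253 - 1449 = -7702)
U = 5140 (U = (-7702 + 54) + 12788 = -7648 + 12788 = 5140)
(J - 43480)*(-33895 + U) = (-1738 - 43480)*(-33895 + 5140) = -45218*(-28755) = 1300243590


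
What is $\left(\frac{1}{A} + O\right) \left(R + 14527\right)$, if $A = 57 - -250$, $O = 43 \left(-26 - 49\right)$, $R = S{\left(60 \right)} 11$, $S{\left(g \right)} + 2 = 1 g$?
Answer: $- \frac{15014472210}{307} \approx -4.8907 \cdot 10^{7}$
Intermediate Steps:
$S{\left(g \right)} = -2 + g$ ($S{\left(g \right)} = -2 + 1 g = -2 + g$)
$R = 638$ ($R = \left(-2 + 60\right) 11 = 58 \cdot 11 = 638$)
$O = -3225$ ($O = 43 \left(-75\right) = -3225$)
$A = 307$ ($A = 57 + 250 = 307$)
$\left(\frac{1}{A} + O\right) \left(R + 14527\right) = \left(\frac{1}{307} - 3225\right) \left(638 + 14527\right) = \left(\frac{1}{307} - 3225\right) 15165 = \left(- \frac{990074}{307}\right) 15165 = - \frac{15014472210}{307}$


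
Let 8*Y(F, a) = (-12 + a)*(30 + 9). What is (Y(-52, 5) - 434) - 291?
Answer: -6073/8 ≈ -759.13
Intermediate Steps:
Y(F, a) = -117/2 + 39*a/8 (Y(F, a) = ((-12 + a)*(30 + 9))/8 = ((-12 + a)*39)/8 = (-468 + 39*a)/8 = -117/2 + 39*a/8)
(Y(-52, 5) - 434) - 291 = ((-117/2 + (39/8)*5) - 434) - 291 = ((-117/2 + 195/8) - 434) - 291 = (-273/8 - 434) - 291 = -3745/8 - 291 = -6073/8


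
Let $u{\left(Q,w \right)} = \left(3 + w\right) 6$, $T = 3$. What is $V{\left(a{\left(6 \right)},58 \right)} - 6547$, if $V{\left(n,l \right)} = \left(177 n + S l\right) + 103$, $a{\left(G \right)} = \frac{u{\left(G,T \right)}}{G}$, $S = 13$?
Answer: $-4628$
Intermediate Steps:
$u{\left(Q,w \right)} = 18 + 6 w$
$a{\left(G \right)} = \frac{36}{G}$ ($a{\left(G \right)} = \frac{18 + 6 \cdot 3}{G} = \frac{18 + 18}{G} = \frac{36}{G}$)
$V{\left(n,l \right)} = 103 + 13 l + 177 n$ ($V{\left(n,l \right)} = \left(177 n + 13 l\right) + 103 = \left(13 l + 177 n\right) + 103 = 103 + 13 l + 177 n$)
$V{\left(a{\left(6 \right)},58 \right)} - 6547 = \left(103 + 13 \cdot 58 + 177 \cdot \frac{36}{6}\right) - 6547 = \left(103 + 754 + 177 \cdot 36 \cdot \frac{1}{6}\right) - 6547 = \left(103 + 754 + 177 \cdot 6\right) - 6547 = \left(103 + 754 + 1062\right) - 6547 = 1919 - 6547 = -4628$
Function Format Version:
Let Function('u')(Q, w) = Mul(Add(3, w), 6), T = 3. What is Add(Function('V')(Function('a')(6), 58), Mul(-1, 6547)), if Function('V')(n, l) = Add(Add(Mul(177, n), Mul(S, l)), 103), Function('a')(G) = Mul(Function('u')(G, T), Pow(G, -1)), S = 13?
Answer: -4628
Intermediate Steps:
Function('u')(Q, w) = Add(18, Mul(6, w))
Function('a')(G) = Mul(36, Pow(G, -1)) (Function('a')(G) = Mul(Add(18, Mul(6, 3)), Pow(G, -1)) = Mul(Add(18, 18), Pow(G, -1)) = Mul(36, Pow(G, -1)))
Function('V')(n, l) = Add(103, Mul(13, l), Mul(177, n)) (Function('V')(n, l) = Add(Add(Mul(177, n), Mul(13, l)), 103) = Add(Add(Mul(13, l), Mul(177, n)), 103) = Add(103, Mul(13, l), Mul(177, n)))
Add(Function('V')(Function('a')(6), 58), Mul(-1, 6547)) = Add(Add(103, Mul(13, 58), Mul(177, Mul(36, Pow(6, -1)))), Mul(-1, 6547)) = Add(Add(103, 754, Mul(177, Mul(36, Rational(1, 6)))), -6547) = Add(Add(103, 754, Mul(177, 6)), -6547) = Add(Add(103, 754, 1062), -6547) = Add(1919, -6547) = -4628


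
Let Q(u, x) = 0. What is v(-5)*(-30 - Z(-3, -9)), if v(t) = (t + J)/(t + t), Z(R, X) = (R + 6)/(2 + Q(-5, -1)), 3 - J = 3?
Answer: -63/4 ≈ -15.750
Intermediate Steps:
J = 0 (J = 3 - 1*3 = 3 - 3 = 0)
Z(R, X) = 3 + R/2 (Z(R, X) = (R + 6)/(2 + 0) = (6 + R)/2 = (6 + R)*(½) = 3 + R/2)
v(t) = ½ (v(t) = (t + 0)/(t + t) = t/((2*t)) = t*(1/(2*t)) = ½)
v(-5)*(-30 - Z(-3, -9)) = (-30 - (3 + (½)*(-3)))/2 = (-30 - (3 - 3/2))/2 = (-30 - 1*3/2)/2 = (-30 - 3/2)/2 = (½)*(-63/2) = -63/4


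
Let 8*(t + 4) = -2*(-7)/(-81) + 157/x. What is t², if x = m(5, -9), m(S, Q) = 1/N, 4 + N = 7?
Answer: 1263447025/419904 ≈ 3008.9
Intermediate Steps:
N = 3 (N = -4 + 7 = 3)
m(S, Q) = ⅓ (m(S, Q) = 1/3 = ⅓)
x = ⅓ ≈ 0.33333
t = 35545/648 (t = -4 + (-2*(-7)/(-81) + 157/(⅓))/8 = -4 + (14*(-1/81) + 157*3)/8 = -4 + (-14/81 + 471)/8 = -4 + (⅛)*(38137/81) = -4 + 38137/648 = 35545/648 ≈ 54.853)
t² = (35545/648)² = 1263447025/419904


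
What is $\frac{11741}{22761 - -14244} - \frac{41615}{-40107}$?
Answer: $\frac{7704442}{5686435} \approx 1.3549$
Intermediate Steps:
$\frac{11741}{22761 - -14244} - \frac{41615}{-40107} = \frac{11741}{22761 + 14244} - - \frac{1435}{1383} = \frac{11741}{37005} + \frac{1435}{1383} = \frac{7704442}{5686435}$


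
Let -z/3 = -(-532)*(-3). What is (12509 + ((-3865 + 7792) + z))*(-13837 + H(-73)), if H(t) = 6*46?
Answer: -287818664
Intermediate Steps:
H(t) = 276
z = 4788 (z = -(-798)*(-2*(-3)) = -(-798)*6 = -3*(-1596) = 4788)
(12509 + ((-3865 + 7792) + z))*(-13837 + H(-73)) = (12509 + ((-3865 + 7792) + 4788))*(-13837 + 276) = (12509 + (3927 + 4788))*(-13561) = (12509 + 8715)*(-13561) = 21224*(-13561) = -287818664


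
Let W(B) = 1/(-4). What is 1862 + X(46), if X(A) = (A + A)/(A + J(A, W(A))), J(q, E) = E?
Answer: 341114/183 ≈ 1864.0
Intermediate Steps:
W(B) = -¼
X(A) = 2*A/(-¼ + A) (X(A) = (A + A)/(A - ¼) = (2*A)/(-¼ + A) = 2*A/(-¼ + A))
1862 + X(46) = 1862 + 8*46/(-1 + 4*46) = 1862 + 8*46/(-1 + 184) = 1862 + 8*46/183 = 1862 + 8*46*(1/183) = 1862 + 368/183 = 341114/183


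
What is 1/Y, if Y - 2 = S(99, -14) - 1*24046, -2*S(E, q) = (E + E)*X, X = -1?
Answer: -1/23945 ≈ -4.1762e-5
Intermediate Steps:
S(E, q) = E (S(E, q) = -(E + E)*(-1)/2 = -2*E*(-1)/2 = -(-1)*E = E)
Y = -23945 (Y = 2 + (99 - 1*24046) = 2 + (99 - 24046) = 2 - 23947 = -23945)
1/Y = 1/(-23945) = -1/23945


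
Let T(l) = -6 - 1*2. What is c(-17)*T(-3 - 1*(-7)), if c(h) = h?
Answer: 136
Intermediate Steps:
T(l) = -8 (T(l) = -6 - 2 = -8)
c(-17)*T(-3 - 1*(-7)) = -17*(-8) = 136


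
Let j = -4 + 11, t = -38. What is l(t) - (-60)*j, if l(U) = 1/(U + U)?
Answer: 31919/76 ≈ 419.99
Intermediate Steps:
j = 7
l(U) = 1/(2*U)
l(t) - (-60)*j = (1/2)/(-38) - (-60)*7 = (1/2)*(-1/38) - 1*(-420) = -1/76 + 420 = 31919/76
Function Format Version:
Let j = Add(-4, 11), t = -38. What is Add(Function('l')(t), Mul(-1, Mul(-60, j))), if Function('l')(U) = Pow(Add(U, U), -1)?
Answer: Rational(31919, 76) ≈ 419.99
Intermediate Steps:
j = 7
Function('l')(U) = Mul(Rational(1, 2), Pow(U, -1)) (Function('l')(U) = Pow(Mul(2, U), -1) = Mul(Rational(1, 2), Pow(U, -1)))
Add(Function('l')(t), Mul(-1, Mul(-60, j))) = Add(Mul(Rational(1, 2), Pow(-38, -1)), Mul(-1, Mul(-60, 7))) = Add(Mul(Rational(1, 2), Rational(-1, 38)), Mul(-1, -420)) = Add(Rational(-1, 76), 420) = Rational(31919, 76)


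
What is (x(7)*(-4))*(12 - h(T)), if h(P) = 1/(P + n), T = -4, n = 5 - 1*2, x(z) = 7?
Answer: -364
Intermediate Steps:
n = 3 (n = 5 - 2 = 3)
h(P) = 1/(3 + P) (h(P) = 1/(P + 3) = 1/(3 + P))
(x(7)*(-4))*(12 - h(T)) = (7*(-4))*(12 - 1/(3 - 4)) = -28*(12 - 1/(-1)) = -28*(12 - 1*(-1)) = -28*(12 + 1) = -28*13 = -364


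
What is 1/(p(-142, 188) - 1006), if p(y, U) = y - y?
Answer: -1/1006 ≈ -0.00099404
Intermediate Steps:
p(y, U) = 0
1/(p(-142, 188) - 1006) = 1/(0 - 1006) = 1/(-1006) = -1/1006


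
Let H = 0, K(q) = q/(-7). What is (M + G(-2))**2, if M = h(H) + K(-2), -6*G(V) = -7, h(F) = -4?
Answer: 11449/1764 ≈ 6.4904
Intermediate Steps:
K(q) = -q/7 (K(q) = q*(-1/7) = -q/7)
G(V) = 7/6 (G(V) = -1/6*(-7) = 7/6)
M = -26/7 (M = -4 - 1/7*(-2) = -4 + 2/7 = -26/7 ≈ -3.7143)
(M + G(-2))**2 = (-26/7 + 7/6)**2 = (-107/42)**2 = 11449/1764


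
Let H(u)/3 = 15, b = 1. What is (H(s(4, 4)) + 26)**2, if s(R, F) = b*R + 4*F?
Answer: 5041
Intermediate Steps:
s(R, F) = R + 4*F (s(R, F) = 1*R + 4*F = R + 4*F)
H(u) = 45 (H(u) = 3*15 = 45)
(H(s(4, 4)) + 26)**2 = (45 + 26)**2 = 71**2 = 5041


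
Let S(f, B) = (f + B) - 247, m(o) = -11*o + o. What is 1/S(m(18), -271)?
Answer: -1/698 ≈ -0.0014327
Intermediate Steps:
m(o) = -10*o
S(f, B) = -247 + B + f (S(f, B) = (B + f) - 247 = -247 + B + f)
1/S(m(18), -271) = 1/(-247 - 271 - 10*18) = 1/(-247 - 271 - 180) = 1/(-698) = -1/698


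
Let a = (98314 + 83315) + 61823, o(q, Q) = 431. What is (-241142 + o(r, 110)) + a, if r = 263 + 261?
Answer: 2741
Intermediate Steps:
r = 524
a = 243452 (a = 181629 + 61823 = 243452)
(-241142 + o(r, 110)) + a = (-241142 + 431) + 243452 = -240711 + 243452 = 2741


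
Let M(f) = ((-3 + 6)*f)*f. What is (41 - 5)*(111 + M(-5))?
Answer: 6696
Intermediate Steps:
M(f) = 3*f**2 (M(f) = (3*f)*f = 3*f**2)
(41 - 5)*(111 + M(-5)) = (41 - 5)*(111 + 3*(-5)**2) = 36*(111 + 3*25) = 36*(111 + 75) = 36*186 = 6696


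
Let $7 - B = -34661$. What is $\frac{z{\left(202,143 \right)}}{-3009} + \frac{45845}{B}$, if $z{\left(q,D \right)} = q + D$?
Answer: $\frac{41995715}{34772004} \approx 1.2077$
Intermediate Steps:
$B = 34668$ ($B = 7 - -34661 = 7 + 34661 = 34668$)
$z{\left(q,D \right)} = D + q$
$\frac{z{\left(202,143 \right)}}{-3009} + \frac{45845}{B} = \frac{143 + 202}{-3009} + \frac{45845}{34668} = 345 \left(- \frac{1}{3009}\right) + 45845 \cdot \frac{1}{34668} = - \frac{115}{1003} + \frac{45845}{34668} = \frac{41995715}{34772004}$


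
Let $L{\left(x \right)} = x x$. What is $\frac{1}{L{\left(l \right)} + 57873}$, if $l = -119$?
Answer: $\frac{1}{72034} \approx 1.3882 \cdot 10^{-5}$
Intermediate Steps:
$L{\left(x \right)} = x^{2}$
$\frac{1}{L{\left(l \right)} + 57873} = \frac{1}{\left(-119\right)^{2} + 57873} = \frac{1}{14161 + 57873} = \frac{1}{72034}$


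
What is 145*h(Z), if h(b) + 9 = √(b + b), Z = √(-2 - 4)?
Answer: -1305 + 145*2^(¾)*3^(¼)*√I ≈ -1078.1 + 226.94*I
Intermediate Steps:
Z = I*√6 (Z = √(-6) = I*√6 ≈ 2.4495*I)
h(b) = -9 + √2*√b (h(b) = -9 + √(b + b) = -9 + √(2*b) = -9 + √2*√b)
145*h(Z) = 145*(-9 + √2*√(I*√6)) = 145*(-9 + √2*(6^(¼)*√I)) = 145*(-9 + 2^(¾)*3^(¼)*√I) = -1305 + 145*2^(¾)*3^(¼)*√I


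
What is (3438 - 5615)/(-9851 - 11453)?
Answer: 2177/21304 ≈ 0.10219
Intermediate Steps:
(3438 - 5615)/(-9851 - 11453) = -2177/(-21304) = -2177*(-1/21304) = 2177/21304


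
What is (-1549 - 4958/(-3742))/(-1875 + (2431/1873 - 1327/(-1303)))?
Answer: 7067010868300/8551068834131 ≈ 0.82645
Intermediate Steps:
(-1549 - 4958/(-3742))/(-1875 + (2431/1873 - 1327/(-1303))) = (-1549 - 4958*(-1/3742))/(-1875 + (2431*(1/1873) - 1327*(-1/1303))) = (-1549 + 2479/1871)/(-1875 + (2431/1873 + 1327/1303)) = -2895700/(1871*(-1875 + 5653064/2440519)) = -2895700/(1871*(-4570320061/2440519)) = -2895700/1871*(-2440519/4570320061) = 7067010868300/8551068834131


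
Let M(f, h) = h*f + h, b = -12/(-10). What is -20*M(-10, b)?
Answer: 216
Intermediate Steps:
b = 6/5 (b = -12*(-⅒) = 6/5 ≈ 1.2000)
M(f, h) = h + f*h (M(f, h) = f*h + h = h + f*h)
-20*M(-10, b) = -24*(1 - 10) = -24*(-9) = -20*(-54/5) = 216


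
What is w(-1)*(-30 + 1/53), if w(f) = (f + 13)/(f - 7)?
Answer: 4767/106 ≈ 44.972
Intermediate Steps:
w(f) = (13 + f)/(-7 + f)
w(-1)*(-30 + 1/53) = ((13 - 1)/(-7 - 1))*(-30 + 1/53) = (12/(-8))*(-30 + 1/53) = -1/8*12*(-1589/53) = -3/2*(-1589/53) = 4767/106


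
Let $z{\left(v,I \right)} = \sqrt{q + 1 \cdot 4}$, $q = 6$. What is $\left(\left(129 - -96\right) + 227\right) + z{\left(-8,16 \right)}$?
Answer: $452 + \sqrt{10} \approx 455.16$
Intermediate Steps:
$z{\left(v,I \right)} = \sqrt{10}$ ($z{\left(v,I \right)} = \sqrt{6 + 1 \cdot 4} = \sqrt{6 + 4} = \sqrt{10}$)
$\left(\left(129 - -96\right) + 227\right) + z{\left(-8,16 \right)} = \left(\left(129 - -96\right) + 227\right) + \sqrt{10} = \left(\left(129 + 96\right) + 227\right) + \sqrt{10} = \left(225 + 227\right) + \sqrt{10} = 452 + \sqrt{10}$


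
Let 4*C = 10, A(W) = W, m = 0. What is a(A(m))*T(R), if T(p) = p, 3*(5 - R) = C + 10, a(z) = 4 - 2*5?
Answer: -5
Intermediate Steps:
C = 5/2 (C = (¼)*10 = 5/2 ≈ 2.5000)
a(z) = -6 (a(z) = 4 - 10 = -6)
R = ⅚ (R = 5 - (5/2 + 10)/3 = 5 - ⅓*25/2 = 5 - 25/6 = ⅚ ≈ 0.83333)
a(A(m))*T(R) = -6*⅚ = -5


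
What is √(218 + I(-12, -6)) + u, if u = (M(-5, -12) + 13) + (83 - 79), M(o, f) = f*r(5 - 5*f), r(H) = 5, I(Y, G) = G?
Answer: -43 + 2*√53 ≈ -28.440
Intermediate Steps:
M(o, f) = 5*f (M(o, f) = f*5 = 5*f)
u = -43 (u = (5*(-12) + 13) + (83 - 79) = (-60 + 13) + 4 = -47 + 4 = -43)
√(218 + I(-12, -6)) + u = √(218 - 6) - 43 = √212 - 43 = 2*√53 - 43 = -43 + 2*√53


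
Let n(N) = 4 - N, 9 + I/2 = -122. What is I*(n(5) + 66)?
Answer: -17030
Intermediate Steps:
I = -262 (I = -18 + 2*(-122) = -18 - 244 = -262)
I*(n(5) + 66) = -262*((4 - 1*5) + 66) = -262*((4 - 5) + 66) = -262*(-1 + 66) = -262*65 = -17030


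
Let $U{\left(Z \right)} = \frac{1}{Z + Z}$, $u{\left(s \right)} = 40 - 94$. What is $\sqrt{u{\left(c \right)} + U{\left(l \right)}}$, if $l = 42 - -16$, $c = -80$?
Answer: $\frac{i \sqrt{181627}}{58} \approx 7.3479 i$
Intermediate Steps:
$u{\left(s \right)} = -54$ ($u{\left(s \right)} = 40 - 94 = -54$)
$l = 58$ ($l = 42 + 16 = 58$)
$U{\left(Z \right)} = \frac{1}{2 Z}$
$\sqrt{u{\left(c \right)} + U{\left(l \right)}} = \sqrt{-54 + \frac{1}{2 \cdot 58}} = \sqrt{-54 + \frac{1}{2} \cdot \frac{1}{58}} = \sqrt{-54 + \frac{1}{116}} = \sqrt{- \frac{6263}{116}} = \frac{i \sqrt{181627}}{58}$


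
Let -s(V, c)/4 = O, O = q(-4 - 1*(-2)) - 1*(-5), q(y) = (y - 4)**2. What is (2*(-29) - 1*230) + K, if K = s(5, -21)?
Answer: -452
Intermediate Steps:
q(y) = (-4 + y)**2
O = 41 (O = (-4 + (-4 - 1*(-2)))**2 - 1*(-5) = (-4 + (-4 + 2))**2 + 5 = (-4 - 2)**2 + 5 = (-6)**2 + 5 = 36 + 5 = 41)
s(V, c) = -164 (s(V, c) = -4*41 = -164)
K = -164
(2*(-29) - 1*230) + K = (2*(-29) - 1*230) - 164 = (-58 - 230) - 164 = -288 - 164 = -452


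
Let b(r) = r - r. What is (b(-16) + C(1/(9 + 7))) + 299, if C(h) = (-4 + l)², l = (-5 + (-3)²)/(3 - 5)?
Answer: 335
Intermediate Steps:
l = -2 (l = (-5 + 9)/(-2) = 4*(-½) = -2)
b(r) = 0
C(h) = 36 (C(h) = (-4 - 2)² = (-6)² = 36)
(b(-16) + C(1/(9 + 7))) + 299 = (0 + 36) + 299 = 36 + 299 = 335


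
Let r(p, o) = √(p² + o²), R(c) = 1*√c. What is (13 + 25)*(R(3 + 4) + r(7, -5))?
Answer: 38*√7 + 38*√74 ≈ 427.43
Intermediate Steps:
R(c) = √c
r(p, o) = √(o² + p²)
(13 + 25)*(R(3 + 4) + r(7, -5)) = (13 + 25)*(√(3 + 4) + √((-5)² + 7²)) = 38*(√7 + √(25 + 49)) = 38*(√7 + √74) = 38*√7 + 38*√74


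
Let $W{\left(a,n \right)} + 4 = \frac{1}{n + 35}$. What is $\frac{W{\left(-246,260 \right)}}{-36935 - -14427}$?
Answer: $\frac{1179}{6639860} \approx 0.00017756$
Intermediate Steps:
$W{\left(a,n \right)} = -4 + \frac{1}{35 + n}$ ($W{\left(a,n \right)} = -4 + \frac{1}{n + 35} = -4 + \frac{1}{35 + n}$)
$\frac{W{\left(-246,260 \right)}}{-36935 - -14427} = \frac{\frac{1}{35 + 260} \left(-139 - 1040\right)}{-36935 - -14427} = \frac{\frac{1}{295} \left(-139 - 1040\right)}{-36935 + 14427} = \frac{\frac{1}{295} \left(-1179\right)}{-22508} = \left(- \frac{1179}{295}\right) \left(- \frac{1}{22508}\right) = \frac{1179}{6639860}$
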